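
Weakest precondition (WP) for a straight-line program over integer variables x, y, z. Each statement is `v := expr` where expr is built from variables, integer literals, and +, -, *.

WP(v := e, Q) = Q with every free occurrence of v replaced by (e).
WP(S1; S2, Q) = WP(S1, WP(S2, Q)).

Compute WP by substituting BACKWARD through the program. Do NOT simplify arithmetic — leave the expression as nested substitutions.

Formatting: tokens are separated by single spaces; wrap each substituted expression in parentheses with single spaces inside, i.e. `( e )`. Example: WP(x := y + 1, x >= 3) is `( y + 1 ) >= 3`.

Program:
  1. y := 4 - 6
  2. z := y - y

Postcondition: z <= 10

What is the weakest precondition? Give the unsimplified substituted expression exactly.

post: z <= 10
stmt 2: z := y - y  -- replace 1 occurrence(s) of z with (y - y)
  => ( y - y ) <= 10
stmt 1: y := 4 - 6  -- replace 2 occurrence(s) of y with (4 - 6)
  => ( ( 4 - 6 ) - ( 4 - 6 ) ) <= 10

Answer: ( ( 4 - 6 ) - ( 4 - 6 ) ) <= 10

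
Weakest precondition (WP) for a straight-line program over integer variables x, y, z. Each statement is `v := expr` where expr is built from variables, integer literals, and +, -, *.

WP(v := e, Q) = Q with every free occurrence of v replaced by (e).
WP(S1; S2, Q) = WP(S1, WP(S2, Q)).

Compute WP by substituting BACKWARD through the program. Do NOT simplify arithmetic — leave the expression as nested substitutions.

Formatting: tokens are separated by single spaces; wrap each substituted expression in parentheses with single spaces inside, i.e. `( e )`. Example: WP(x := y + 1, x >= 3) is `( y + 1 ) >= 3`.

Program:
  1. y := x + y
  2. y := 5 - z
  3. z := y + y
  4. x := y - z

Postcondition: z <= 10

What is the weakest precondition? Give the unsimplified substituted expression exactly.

Answer: ( ( 5 - z ) + ( 5 - z ) ) <= 10

Derivation:
post: z <= 10
stmt 4: x := y - z  -- replace 0 occurrence(s) of x with (y - z)
  => z <= 10
stmt 3: z := y + y  -- replace 1 occurrence(s) of z with (y + y)
  => ( y + y ) <= 10
stmt 2: y := 5 - z  -- replace 2 occurrence(s) of y with (5 - z)
  => ( ( 5 - z ) + ( 5 - z ) ) <= 10
stmt 1: y := x + y  -- replace 0 occurrence(s) of y with (x + y)
  => ( ( 5 - z ) + ( 5 - z ) ) <= 10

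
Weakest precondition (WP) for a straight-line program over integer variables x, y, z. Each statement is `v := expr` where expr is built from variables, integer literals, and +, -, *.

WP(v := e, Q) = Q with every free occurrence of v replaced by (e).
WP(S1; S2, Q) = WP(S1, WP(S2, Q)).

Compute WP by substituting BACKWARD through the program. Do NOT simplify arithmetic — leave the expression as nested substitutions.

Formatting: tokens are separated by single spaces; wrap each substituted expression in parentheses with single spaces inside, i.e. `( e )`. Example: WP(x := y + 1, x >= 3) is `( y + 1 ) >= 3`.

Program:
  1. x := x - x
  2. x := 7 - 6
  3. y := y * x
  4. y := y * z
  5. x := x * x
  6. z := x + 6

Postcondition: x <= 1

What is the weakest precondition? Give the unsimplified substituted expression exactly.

post: x <= 1
stmt 6: z := x + 6  -- replace 0 occurrence(s) of z with (x + 6)
  => x <= 1
stmt 5: x := x * x  -- replace 1 occurrence(s) of x with (x * x)
  => ( x * x ) <= 1
stmt 4: y := y * z  -- replace 0 occurrence(s) of y with (y * z)
  => ( x * x ) <= 1
stmt 3: y := y * x  -- replace 0 occurrence(s) of y with (y * x)
  => ( x * x ) <= 1
stmt 2: x := 7 - 6  -- replace 2 occurrence(s) of x with (7 - 6)
  => ( ( 7 - 6 ) * ( 7 - 6 ) ) <= 1
stmt 1: x := x - x  -- replace 0 occurrence(s) of x with (x - x)
  => ( ( 7 - 6 ) * ( 7 - 6 ) ) <= 1

Answer: ( ( 7 - 6 ) * ( 7 - 6 ) ) <= 1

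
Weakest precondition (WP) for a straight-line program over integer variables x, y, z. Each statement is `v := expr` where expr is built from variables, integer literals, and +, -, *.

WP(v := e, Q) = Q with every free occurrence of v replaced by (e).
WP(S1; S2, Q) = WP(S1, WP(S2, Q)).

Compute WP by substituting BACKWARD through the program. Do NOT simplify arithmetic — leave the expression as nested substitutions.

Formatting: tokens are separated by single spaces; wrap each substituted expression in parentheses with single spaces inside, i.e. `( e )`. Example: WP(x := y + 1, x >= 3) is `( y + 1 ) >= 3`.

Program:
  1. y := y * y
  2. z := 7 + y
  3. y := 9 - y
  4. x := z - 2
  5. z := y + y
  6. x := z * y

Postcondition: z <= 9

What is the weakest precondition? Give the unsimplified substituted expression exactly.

post: z <= 9
stmt 6: x := z * y  -- replace 0 occurrence(s) of x with (z * y)
  => z <= 9
stmt 5: z := y + y  -- replace 1 occurrence(s) of z with (y + y)
  => ( y + y ) <= 9
stmt 4: x := z - 2  -- replace 0 occurrence(s) of x with (z - 2)
  => ( y + y ) <= 9
stmt 3: y := 9 - y  -- replace 2 occurrence(s) of y with (9 - y)
  => ( ( 9 - y ) + ( 9 - y ) ) <= 9
stmt 2: z := 7 + y  -- replace 0 occurrence(s) of z with (7 + y)
  => ( ( 9 - y ) + ( 9 - y ) ) <= 9
stmt 1: y := y * y  -- replace 2 occurrence(s) of y with (y * y)
  => ( ( 9 - ( y * y ) ) + ( 9 - ( y * y ) ) ) <= 9

Answer: ( ( 9 - ( y * y ) ) + ( 9 - ( y * y ) ) ) <= 9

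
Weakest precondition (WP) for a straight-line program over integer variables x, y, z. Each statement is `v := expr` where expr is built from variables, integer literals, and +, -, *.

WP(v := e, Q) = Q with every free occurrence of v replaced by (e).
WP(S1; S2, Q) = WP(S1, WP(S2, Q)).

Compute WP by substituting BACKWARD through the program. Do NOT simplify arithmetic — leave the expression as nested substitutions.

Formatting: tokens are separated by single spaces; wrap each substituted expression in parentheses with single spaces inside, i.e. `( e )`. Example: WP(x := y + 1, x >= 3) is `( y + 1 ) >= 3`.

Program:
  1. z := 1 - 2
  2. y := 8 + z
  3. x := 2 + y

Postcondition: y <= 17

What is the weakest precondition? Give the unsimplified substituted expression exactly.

Answer: ( 8 + ( 1 - 2 ) ) <= 17

Derivation:
post: y <= 17
stmt 3: x := 2 + y  -- replace 0 occurrence(s) of x with (2 + y)
  => y <= 17
stmt 2: y := 8 + z  -- replace 1 occurrence(s) of y with (8 + z)
  => ( 8 + z ) <= 17
stmt 1: z := 1 - 2  -- replace 1 occurrence(s) of z with (1 - 2)
  => ( 8 + ( 1 - 2 ) ) <= 17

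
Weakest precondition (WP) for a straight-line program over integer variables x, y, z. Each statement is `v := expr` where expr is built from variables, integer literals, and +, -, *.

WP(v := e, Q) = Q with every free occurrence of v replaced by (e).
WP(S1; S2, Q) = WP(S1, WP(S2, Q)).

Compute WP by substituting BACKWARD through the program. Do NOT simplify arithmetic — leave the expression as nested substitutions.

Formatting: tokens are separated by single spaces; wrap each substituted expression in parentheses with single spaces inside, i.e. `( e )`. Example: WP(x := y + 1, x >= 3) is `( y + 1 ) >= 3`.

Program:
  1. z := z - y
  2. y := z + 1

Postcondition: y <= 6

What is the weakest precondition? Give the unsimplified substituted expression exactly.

Answer: ( ( z - y ) + 1 ) <= 6

Derivation:
post: y <= 6
stmt 2: y := z + 1  -- replace 1 occurrence(s) of y with (z + 1)
  => ( z + 1 ) <= 6
stmt 1: z := z - y  -- replace 1 occurrence(s) of z with (z - y)
  => ( ( z - y ) + 1 ) <= 6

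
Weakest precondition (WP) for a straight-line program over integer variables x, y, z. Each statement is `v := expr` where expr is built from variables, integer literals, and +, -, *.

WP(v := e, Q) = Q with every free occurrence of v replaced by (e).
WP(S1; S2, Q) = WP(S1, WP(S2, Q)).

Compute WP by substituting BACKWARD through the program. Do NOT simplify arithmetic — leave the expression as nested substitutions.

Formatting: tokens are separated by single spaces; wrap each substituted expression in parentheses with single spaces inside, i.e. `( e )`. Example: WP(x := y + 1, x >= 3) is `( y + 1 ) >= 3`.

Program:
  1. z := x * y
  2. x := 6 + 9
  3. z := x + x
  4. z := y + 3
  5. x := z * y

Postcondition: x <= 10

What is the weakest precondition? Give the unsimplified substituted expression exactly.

Answer: ( ( y + 3 ) * y ) <= 10

Derivation:
post: x <= 10
stmt 5: x := z * y  -- replace 1 occurrence(s) of x with (z * y)
  => ( z * y ) <= 10
stmt 4: z := y + 3  -- replace 1 occurrence(s) of z with (y + 3)
  => ( ( y + 3 ) * y ) <= 10
stmt 3: z := x + x  -- replace 0 occurrence(s) of z with (x + x)
  => ( ( y + 3 ) * y ) <= 10
stmt 2: x := 6 + 9  -- replace 0 occurrence(s) of x with (6 + 9)
  => ( ( y + 3 ) * y ) <= 10
stmt 1: z := x * y  -- replace 0 occurrence(s) of z with (x * y)
  => ( ( y + 3 ) * y ) <= 10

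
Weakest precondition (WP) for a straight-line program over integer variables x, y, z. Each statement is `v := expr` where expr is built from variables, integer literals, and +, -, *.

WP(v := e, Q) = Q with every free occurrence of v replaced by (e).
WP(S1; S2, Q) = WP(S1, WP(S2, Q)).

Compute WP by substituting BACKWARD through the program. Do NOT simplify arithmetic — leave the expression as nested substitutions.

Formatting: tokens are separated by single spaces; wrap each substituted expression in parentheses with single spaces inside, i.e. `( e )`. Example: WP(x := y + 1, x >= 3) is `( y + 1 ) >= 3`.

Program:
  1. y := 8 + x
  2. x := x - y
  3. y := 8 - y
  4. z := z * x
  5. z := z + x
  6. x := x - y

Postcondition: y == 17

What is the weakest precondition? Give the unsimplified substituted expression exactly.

post: y == 17
stmt 6: x := x - y  -- replace 0 occurrence(s) of x with (x - y)
  => y == 17
stmt 5: z := z + x  -- replace 0 occurrence(s) of z with (z + x)
  => y == 17
stmt 4: z := z * x  -- replace 0 occurrence(s) of z with (z * x)
  => y == 17
stmt 3: y := 8 - y  -- replace 1 occurrence(s) of y with (8 - y)
  => ( 8 - y ) == 17
stmt 2: x := x - y  -- replace 0 occurrence(s) of x with (x - y)
  => ( 8 - y ) == 17
stmt 1: y := 8 + x  -- replace 1 occurrence(s) of y with (8 + x)
  => ( 8 - ( 8 + x ) ) == 17

Answer: ( 8 - ( 8 + x ) ) == 17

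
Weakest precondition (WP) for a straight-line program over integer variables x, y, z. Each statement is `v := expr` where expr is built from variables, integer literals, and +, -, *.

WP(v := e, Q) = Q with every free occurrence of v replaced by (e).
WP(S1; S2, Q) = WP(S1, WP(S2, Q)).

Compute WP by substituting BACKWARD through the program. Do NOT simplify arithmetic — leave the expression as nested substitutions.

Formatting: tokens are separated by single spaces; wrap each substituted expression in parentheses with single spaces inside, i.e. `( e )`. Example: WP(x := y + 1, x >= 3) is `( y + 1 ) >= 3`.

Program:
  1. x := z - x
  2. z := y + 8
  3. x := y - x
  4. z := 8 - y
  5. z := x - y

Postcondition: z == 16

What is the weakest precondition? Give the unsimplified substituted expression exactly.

Answer: ( ( y - ( z - x ) ) - y ) == 16

Derivation:
post: z == 16
stmt 5: z := x - y  -- replace 1 occurrence(s) of z with (x - y)
  => ( x - y ) == 16
stmt 4: z := 8 - y  -- replace 0 occurrence(s) of z with (8 - y)
  => ( x - y ) == 16
stmt 3: x := y - x  -- replace 1 occurrence(s) of x with (y - x)
  => ( ( y - x ) - y ) == 16
stmt 2: z := y + 8  -- replace 0 occurrence(s) of z with (y + 8)
  => ( ( y - x ) - y ) == 16
stmt 1: x := z - x  -- replace 1 occurrence(s) of x with (z - x)
  => ( ( y - ( z - x ) ) - y ) == 16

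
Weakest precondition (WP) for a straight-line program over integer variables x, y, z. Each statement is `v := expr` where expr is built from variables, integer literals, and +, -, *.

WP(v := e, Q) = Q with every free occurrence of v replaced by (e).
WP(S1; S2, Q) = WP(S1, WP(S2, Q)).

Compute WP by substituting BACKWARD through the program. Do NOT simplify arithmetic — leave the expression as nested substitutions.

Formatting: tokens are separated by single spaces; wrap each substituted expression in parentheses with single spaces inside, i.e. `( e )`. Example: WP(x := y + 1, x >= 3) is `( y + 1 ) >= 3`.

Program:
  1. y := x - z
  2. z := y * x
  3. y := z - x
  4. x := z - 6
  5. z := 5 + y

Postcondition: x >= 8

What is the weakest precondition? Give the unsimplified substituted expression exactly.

post: x >= 8
stmt 5: z := 5 + y  -- replace 0 occurrence(s) of z with (5 + y)
  => x >= 8
stmt 4: x := z - 6  -- replace 1 occurrence(s) of x with (z - 6)
  => ( z - 6 ) >= 8
stmt 3: y := z - x  -- replace 0 occurrence(s) of y with (z - x)
  => ( z - 6 ) >= 8
stmt 2: z := y * x  -- replace 1 occurrence(s) of z with (y * x)
  => ( ( y * x ) - 6 ) >= 8
stmt 1: y := x - z  -- replace 1 occurrence(s) of y with (x - z)
  => ( ( ( x - z ) * x ) - 6 ) >= 8

Answer: ( ( ( x - z ) * x ) - 6 ) >= 8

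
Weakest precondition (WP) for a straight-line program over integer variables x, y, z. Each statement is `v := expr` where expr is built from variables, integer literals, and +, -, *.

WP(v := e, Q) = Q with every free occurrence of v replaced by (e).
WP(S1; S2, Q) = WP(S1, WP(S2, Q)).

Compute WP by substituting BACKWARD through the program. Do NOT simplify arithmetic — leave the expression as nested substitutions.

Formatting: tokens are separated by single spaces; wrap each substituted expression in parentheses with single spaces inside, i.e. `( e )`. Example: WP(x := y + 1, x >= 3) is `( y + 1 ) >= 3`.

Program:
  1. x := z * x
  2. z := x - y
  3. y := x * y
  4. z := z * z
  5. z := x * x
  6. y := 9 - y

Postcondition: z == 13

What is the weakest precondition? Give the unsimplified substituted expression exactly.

Answer: ( ( z * x ) * ( z * x ) ) == 13

Derivation:
post: z == 13
stmt 6: y := 9 - y  -- replace 0 occurrence(s) of y with (9 - y)
  => z == 13
stmt 5: z := x * x  -- replace 1 occurrence(s) of z with (x * x)
  => ( x * x ) == 13
stmt 4: z := z * z  -- replace 0 occurrence(s) of z with (z * z)
  => ( x * x ) == 13
stmt 3: y := x * y  -- replace 0 occurrence(s) of y with (x * y)
  => ( x * x ) == 13
stmt 2: z := x - y  -- replace 0 occurrence(s) of z with (x - y)
  => ( x * x ) == 13
stmt 1: x := z * x  -- replace 2 occurrence(s) of x with (z * x)
  => ( ( z * x ) * ( z * x ) ) == 13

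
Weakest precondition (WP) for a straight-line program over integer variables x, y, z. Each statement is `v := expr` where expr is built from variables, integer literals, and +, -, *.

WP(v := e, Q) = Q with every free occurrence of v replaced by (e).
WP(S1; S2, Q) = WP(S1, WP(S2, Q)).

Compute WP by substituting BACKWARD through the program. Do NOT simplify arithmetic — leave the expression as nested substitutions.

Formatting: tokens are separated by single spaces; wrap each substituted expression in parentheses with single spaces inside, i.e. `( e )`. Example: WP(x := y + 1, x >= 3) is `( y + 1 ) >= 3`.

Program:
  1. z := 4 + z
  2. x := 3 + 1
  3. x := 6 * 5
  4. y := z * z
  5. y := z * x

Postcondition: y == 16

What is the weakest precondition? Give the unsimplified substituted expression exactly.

post: y == 16
stmt 5: y := z * x  -- replace 1 occurrence(s) of y with (z * x)
  => ( z * x ) == 16
stmt 4: y := z * z  -- replace 0 occurrence(s) of y with (z * z)
  => ( z * x ) == 16
stmt 3: x := 6 * 5  -- replace 1 occurrence(s) of x with (6 * 5)
  => ( z * ( 6 * 5 ) ) == 16
stmt 2: x := 3 + 1  -- replace 0 occurrence(s) of x with (3 + 1)
  => ( z * ( 6 * 5 ) ) == 16
stmt 1: z := 4 + z  -- replace 1 occurrence(s) of z with (4 + z)
  => ( ( 4 + z ) * ( 6 * 5 ) ) == 16

Answer: ( ( 4 + z ) * ( 6 * 5 ) ) == 16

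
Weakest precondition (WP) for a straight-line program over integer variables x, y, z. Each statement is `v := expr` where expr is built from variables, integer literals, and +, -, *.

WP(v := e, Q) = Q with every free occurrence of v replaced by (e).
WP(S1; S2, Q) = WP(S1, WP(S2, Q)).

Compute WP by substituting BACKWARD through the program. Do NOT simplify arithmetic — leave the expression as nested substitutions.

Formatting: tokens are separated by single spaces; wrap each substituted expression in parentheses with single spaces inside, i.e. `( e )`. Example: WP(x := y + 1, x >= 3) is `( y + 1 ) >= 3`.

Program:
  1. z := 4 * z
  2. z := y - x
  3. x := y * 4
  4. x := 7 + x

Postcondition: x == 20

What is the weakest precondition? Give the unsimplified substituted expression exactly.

Answer: ( 7 + ( y * 4 ) ) == 20

Derivation:
post: x == 20
stmt 4: x := 7 + x  -- replace 1 occurrence(s) of x with (7 + x)
  => ( 7 + x ) == 20
stmt 3: x := y * 4  -- replace 1 occurrence(s) of x with (y * 4)
  => ( 7 + ( y * 4 ) ) == 20
stmt 2: z := y - x  -- replace 0 occurrence(s) of z with (y - x)
  => ( 7 + ( y * 4 ) ) == 20
stmt 1: z := 4 * z  -- replace 0 occurrence(s) of z with (4 * z)
  => ( 7 + ( y * 4 ) ) == 20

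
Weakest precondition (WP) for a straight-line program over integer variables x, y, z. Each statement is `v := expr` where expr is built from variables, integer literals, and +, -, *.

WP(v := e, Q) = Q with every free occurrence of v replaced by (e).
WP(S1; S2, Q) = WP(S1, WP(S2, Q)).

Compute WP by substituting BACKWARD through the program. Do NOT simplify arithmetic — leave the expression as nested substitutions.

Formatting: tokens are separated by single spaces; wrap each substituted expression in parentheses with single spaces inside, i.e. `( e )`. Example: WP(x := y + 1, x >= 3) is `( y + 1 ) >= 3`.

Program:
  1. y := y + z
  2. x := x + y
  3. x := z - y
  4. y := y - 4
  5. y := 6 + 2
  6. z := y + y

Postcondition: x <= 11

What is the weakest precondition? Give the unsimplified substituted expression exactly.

post: x <= 11
stmt 6: z := y + y  -- replace 0 occurrence(s) of z with (y + y)
  => x <= 11
stmt 5: y := 6 + 2  -- replace 0 occurrence(s) of y with (6 + 2)
  => x <= 11
stmt 4: y := y - 4  -- replace 0 occurrence(s) of y with (y - 4)
  => x <= 11
stmt 3: x := z - y  -- replace 1 occurrence(s) of x with (z - y)
  => ( z - y ) <= 11
stmt 2: x := x + y  -- replace 0 occurrence(s) of x with (x + y)
  => ( z - y ) <= 11
stmt 1: y := y + z  -- replace 1 occurrence(s) of y with (y + z)
  => ( z - ( y + z ) ) <= 11

Answer: ( z - ( y + z ) ) <= 11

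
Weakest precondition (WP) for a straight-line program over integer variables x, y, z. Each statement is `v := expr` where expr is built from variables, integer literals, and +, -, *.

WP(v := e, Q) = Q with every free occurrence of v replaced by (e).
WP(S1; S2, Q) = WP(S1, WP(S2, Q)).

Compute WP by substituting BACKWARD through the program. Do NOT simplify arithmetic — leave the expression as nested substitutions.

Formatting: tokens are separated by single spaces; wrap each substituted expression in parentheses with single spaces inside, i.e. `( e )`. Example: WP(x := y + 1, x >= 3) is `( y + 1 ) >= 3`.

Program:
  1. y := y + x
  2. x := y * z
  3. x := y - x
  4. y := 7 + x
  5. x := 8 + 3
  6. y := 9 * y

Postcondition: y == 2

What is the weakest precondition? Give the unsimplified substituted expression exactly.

post: y == 2
stmt 6: y := 9 * y  -- replace 1 occurrence(s) of y with (9 * y)
  => ( 9 * y ) == 2
stmt 5: x := 8 + 3  -- replace 0 occurrence(s) of x with (8 + 3)
  => ( 9 * y ) == 2
stmt 4: y := 7 + x  -- replace 1 occurrence(s) of y with (7 + x)
  => ( 9 * ( 7 + x ) ) == 2
stmt 3: x := y - x  -- replace 1 occurrence(s) of x with (y - x)
  => ( 9 * ( 7 + ( y - x ) ) ) == 2
stmt 2: x := y * z  -- replace 1 occurrence(s) of x with (y * z)
  => ( 9 * ( 7 + ( y - ( y * z ) ) ) ) == 2
stmt 1: y := y + x  -- replace 2 occurrence(s) of y with (y + x)
  => ( 9 * ( 7 + ( ( y + x ) - ( ( y + x ) * z ) ) ) ) == 2

Answer: ( 9 * ( 7 + ( ( y + x ) - ( ( y + x ) * z ) ) ) ) == 2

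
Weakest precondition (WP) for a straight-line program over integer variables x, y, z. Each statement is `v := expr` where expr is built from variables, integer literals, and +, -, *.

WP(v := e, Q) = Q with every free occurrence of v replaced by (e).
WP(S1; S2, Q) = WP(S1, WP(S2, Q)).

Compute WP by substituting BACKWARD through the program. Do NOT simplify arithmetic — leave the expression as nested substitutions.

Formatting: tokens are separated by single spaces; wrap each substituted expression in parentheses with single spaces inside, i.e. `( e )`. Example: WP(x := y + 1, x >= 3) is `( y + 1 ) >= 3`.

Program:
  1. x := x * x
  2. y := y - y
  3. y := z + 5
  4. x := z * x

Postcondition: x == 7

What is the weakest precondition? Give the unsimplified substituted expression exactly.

post: x == 7
stmt 4: x := z * x  -- replace 1 occurrence(s) of x with (z * x)
  => ( z * x ) == 7
stmt 3: y := z + 5  -- replace 0 occurrence(s) of y with (z + 5)
  => ( z * x ) == 7
stmt 2: y := y - y  -- replace 0 occurrence(s) of y with (y - y)
  => ( z * x ) == 7
stmt 1: x := x * x  -- replace 1 occurrence(s) of x with (x * x)
  => ( z * ( x * x ) ) == 7

Answer: ( z * ( x * x ) ) == 7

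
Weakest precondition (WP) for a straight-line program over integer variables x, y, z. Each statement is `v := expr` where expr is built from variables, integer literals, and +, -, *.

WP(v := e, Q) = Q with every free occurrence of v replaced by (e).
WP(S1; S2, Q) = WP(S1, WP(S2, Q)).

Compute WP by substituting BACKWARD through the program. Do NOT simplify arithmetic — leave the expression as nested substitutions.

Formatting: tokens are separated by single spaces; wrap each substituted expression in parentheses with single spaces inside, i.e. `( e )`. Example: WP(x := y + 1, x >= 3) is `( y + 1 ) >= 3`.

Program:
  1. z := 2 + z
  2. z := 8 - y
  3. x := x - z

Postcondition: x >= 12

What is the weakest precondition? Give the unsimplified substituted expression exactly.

post: x >= 12
stmt 3: x := x - z  -- replace 1 occurrence(s) of x with (x - z)
  => ( x - z ) >= 12
stmt 2: z := 8 - y  -- replace 1 occurrence(s) of z with (8 - y)
  => ( x - ( 8 - y ) ) >= 12
stmt 1: z := 2 + z  -- replace 0 occurrence(s) of z with (2 + z)
  => ( x - ( 8 - y ) ) >= 12

Answer: ( x - ( 8 - y ) ) >= 12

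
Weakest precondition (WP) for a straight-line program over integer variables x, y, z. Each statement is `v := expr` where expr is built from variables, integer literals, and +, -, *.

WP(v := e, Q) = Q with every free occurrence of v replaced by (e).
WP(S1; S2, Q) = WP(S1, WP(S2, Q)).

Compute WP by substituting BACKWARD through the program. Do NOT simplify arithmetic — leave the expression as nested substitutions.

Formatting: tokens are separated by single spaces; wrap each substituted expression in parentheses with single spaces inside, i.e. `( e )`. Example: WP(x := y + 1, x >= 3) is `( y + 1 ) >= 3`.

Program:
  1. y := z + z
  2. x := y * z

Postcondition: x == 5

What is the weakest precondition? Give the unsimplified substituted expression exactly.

post: x == 5
stmt 2: x := y * z  -- replace 1 occurrence(s) of x with (y * z)
  => ( y * z ) == 5
stmt 1: y := z + z  -- replace 1 occurrence(s) of y with (z + z)
  => ( ( z + z ) * z ) == 5

Answer: ( ( z + z ) * z ) == 5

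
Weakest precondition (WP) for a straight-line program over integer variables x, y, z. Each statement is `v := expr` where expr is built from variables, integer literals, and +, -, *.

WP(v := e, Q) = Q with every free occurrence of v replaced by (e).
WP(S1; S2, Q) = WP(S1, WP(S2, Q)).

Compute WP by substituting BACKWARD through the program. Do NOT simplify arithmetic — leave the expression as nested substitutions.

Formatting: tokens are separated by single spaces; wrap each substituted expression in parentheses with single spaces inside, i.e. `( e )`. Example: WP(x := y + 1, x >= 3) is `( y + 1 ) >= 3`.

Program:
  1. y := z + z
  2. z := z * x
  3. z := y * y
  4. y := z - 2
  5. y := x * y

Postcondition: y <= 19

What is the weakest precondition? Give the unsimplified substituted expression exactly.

Answer: ( x * ( ( ( z + z ) * ( z + z ) ) - 2 ) ) <= 19

Derivation:
post: y <= 19
stmt 5: y := x * y  -- replace 1 occurrence(s) of y with (x * y)
  => ( x * y ) <= 19
stmt 4: y := z - 2  -- replace 1 occurrence(s) of y with (z - 2)
  => ( x * ( z - 2 ) ) <= 19
stmt 3: z := y * y  -- replace 1 occurrence(s) of z with (y * y)
  => ( x * ( ( y * y ) - 2 ) ) <= 19
stmt 2: z := z * x  -- replace 0 occurrence(s) of z with (z * x)
  => ( x * ( ( y * y ) - 2 ) ) <= 19
stmt 1: y := z + z  -- replace 2 occurrence(s) of y with (z + z)
  => ( x * ( ( ( z + z ) * ( z + z ) ) - 2 ) ) <= 19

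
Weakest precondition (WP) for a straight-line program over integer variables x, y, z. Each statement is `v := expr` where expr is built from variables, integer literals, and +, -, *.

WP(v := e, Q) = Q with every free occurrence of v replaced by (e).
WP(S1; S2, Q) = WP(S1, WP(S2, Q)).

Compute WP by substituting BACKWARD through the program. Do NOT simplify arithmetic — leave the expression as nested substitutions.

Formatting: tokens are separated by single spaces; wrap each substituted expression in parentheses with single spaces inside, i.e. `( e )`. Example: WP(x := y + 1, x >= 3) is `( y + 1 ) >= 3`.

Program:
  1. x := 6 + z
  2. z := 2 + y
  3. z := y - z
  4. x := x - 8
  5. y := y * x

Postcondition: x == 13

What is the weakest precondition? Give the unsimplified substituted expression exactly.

Answer: ( ( 6 + z ) - 8 ) == 13

Derivation:
post: x == 13
stmt 5: y := y * x  -- replace 0 occurrence(s) of y with (y * x)
  => x == 13
stmt 4: x := x - 8  -- replace 1 occurrence(s) of x with (x - 8)
  => ( x - 8 ) == 13
stmt 3: z := y - z  -- replace 0 occurrence(s) of z with (y - z)
  => ( x - 8 ) == 13
stmt 2: z := 2 + y  -- replace 0 occurrence(s) of z with (2 + y)
  => ( x - 8 ) == 13
stmt 1: x := 6 + z  -- replace 1 occurrence(s) of x with (6 + z)
  => ( ( 6 + z ) - 8 ) == 13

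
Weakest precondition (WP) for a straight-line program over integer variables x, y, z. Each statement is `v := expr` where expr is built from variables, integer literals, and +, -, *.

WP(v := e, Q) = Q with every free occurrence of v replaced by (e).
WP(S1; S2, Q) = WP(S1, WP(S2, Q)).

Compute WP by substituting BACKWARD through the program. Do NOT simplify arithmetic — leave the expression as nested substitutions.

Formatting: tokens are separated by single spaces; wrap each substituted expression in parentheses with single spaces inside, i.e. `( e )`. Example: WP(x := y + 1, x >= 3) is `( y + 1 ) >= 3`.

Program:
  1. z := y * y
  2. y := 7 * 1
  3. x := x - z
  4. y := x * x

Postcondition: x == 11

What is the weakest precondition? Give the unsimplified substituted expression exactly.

Answer: ( x - ( y * y ) ) == 11

Derivation:
post: x == 11
stmt 4: y := x * x  -- replace 0 occurrence(s) of y with (x * x)
  => x == 11
stmt 3: x := x - z  -- replace 1 occurrence(s) of x with (x - z)
  => ( x - z ) == 11
stmt 2: y := 7 * 1  -- replace 0 occurrence(s) of y with (7 * 1)
  => ( x - z ) == 11
stmt 1: z := y * y  -- replace 1 occurrence(s) of z with (y * y)
  => ( x - ( y * y ) ) == 11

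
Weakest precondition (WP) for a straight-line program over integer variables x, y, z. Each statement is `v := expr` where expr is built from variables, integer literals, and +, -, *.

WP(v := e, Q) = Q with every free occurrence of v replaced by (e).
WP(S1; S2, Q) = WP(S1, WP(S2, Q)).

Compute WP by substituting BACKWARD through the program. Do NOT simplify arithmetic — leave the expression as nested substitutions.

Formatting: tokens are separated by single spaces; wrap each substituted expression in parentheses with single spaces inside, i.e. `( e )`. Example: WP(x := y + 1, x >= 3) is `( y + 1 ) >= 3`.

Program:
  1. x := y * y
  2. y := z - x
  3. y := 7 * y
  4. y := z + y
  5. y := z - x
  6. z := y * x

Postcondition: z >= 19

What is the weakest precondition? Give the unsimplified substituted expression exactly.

Answer: ( ( z - ( y * y ) ) * ( y * y ) ) >= 19

Derivation:
post: z >= 19
stmt 6: z := y * x  -- replace 1 occurrence(s) of z with (y * x)
  => ( y * x ) >= 19
stmt 5: y := z - x  -- replace 1 occurrence(s) of y with (z - x)
  => ( ( z - x ) * x ) >= 19
stmt 4: y := z + y  -- replace 0 occurrence(s) of y with (z + y)
  => ( ( z - x ) * x ) >= 19
stmt 3: y := 7 * y  -- replace 0 occurrence(s) of y with (7 * y)
  => ( ( z - x ) * x ) >= 19
stmt 2: y := z - x  -- replace 0 occurrence(s) of y with (z - x)
  => ( ( z - x ) * x ) >= 19
stmt 1: x := y * y  -- replace 2 occurrence(s) of x with (y * y)
  => ( ( z - ( y * y ) ) * ( y * y ) ) >= 19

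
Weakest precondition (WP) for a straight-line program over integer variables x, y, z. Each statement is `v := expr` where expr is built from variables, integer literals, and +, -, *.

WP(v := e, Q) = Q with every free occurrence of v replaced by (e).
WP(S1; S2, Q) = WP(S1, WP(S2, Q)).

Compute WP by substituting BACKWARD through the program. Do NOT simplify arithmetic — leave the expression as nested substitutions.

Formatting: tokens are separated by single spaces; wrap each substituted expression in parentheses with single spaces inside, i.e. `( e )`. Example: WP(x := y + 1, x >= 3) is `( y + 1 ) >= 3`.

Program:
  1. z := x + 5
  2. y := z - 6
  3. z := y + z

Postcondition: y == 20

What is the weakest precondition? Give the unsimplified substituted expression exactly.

Answer: ( ( x + 5 ) - 6 ) == 20

Derivation:
post: y == 20
stmt 3: z := y + z  -- replace 0 occurrence(s) of z with (y + z)
  => y == 20
stmt 2: y := z - 6  -- replace 1 occurrence(s) of y with (z - 6)
  => ( z - 6 ) == 20
stmt 1: z := x + 5  -- replace 1 occurrence(s) of z with (x + 5)
  => ( ( x + 5 ) - 6 ) == 20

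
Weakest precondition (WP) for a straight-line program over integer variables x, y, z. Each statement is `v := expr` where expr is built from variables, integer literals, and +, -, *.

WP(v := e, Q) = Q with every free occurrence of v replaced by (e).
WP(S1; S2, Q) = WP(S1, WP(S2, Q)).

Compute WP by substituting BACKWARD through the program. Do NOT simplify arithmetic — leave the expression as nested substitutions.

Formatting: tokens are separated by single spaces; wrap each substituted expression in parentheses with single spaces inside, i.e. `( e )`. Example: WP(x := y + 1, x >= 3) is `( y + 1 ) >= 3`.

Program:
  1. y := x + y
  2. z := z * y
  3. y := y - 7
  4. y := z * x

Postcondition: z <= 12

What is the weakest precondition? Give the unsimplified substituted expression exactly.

Answer: ( z * ( x + y ) ) <= 12

Derivation:
post: z <= 12
stmt 4: y := z * x  -- replace 0 occurrence(s) of y with (z * x)
  => z <= 12
stmt 3: y := y - 7  -- replace 0 occurrence(s) of y with (y - 7)
  => z <= 12
stmt 2: z := z * y  -- replace 1 occurrence(s) of z with (z * y)
  => ( z * y ) <= 12
stmt 1: y := x + y  -- replace 1 occurrence(s) of y with (x + y)
  => ( z * ( x + y ) ) <= 12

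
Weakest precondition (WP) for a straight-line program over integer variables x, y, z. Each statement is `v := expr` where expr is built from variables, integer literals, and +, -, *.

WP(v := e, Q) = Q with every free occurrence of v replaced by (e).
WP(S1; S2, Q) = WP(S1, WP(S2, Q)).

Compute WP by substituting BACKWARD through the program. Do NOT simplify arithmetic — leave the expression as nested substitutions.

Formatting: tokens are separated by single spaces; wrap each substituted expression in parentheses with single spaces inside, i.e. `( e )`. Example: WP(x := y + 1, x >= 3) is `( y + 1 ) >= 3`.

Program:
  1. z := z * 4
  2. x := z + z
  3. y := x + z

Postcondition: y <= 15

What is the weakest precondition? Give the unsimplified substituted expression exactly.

Answer: ( ( ( z * 4 ) + ( z * 4 ) ) + ( z * 4 ) ) <= 15

Derivation:
post: y <= 15
stmt 3: y := x + z  -- replace 1 occurrence(s) of y with (x + z)
  => ( x + z ) <= 15
stmt 2: x := z + z  -- replace 1 occurrence(s) of x with (z + z)
  => ( ( z + z ) + z ) <= 15
stmt 1: z := z * 4  -- replace 3 occurrence(s) of z with (z * 4)
  => ( ( ( z * 4 ) + ( z * 4 ) ) + ( z * 4 ) ) <= 15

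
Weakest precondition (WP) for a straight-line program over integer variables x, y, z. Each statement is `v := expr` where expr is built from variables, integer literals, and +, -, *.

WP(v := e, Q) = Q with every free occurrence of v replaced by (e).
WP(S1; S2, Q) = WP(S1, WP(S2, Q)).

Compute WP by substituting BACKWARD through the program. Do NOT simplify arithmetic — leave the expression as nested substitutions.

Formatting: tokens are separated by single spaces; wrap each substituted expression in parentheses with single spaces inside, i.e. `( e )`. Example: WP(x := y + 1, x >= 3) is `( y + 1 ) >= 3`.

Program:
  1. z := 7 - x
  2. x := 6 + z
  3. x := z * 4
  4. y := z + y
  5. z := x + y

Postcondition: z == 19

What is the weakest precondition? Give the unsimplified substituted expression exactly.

post: z == 19
stmt 5: z := x + y  -- replace 1 occurrence(s) of z with (x + y)
  => ( x + y ) == 19
stmt 4: y := z + y  -- replace 1 occurrence(s) of y with (z + y)
  => ( x + ( z + y ) ) == 19
stmt 3: x := z * 4  -- replace 1 occurrence(s) of x with (z * 4)
  => ( ( z * 4 ) + ( z + y ) ) == 19
stmt 2: x := 6 + z  -- replace 0 occurrence(s) of x with (6 + z)
  => ( ( z * 4 ) + ( z + y ) ) == 19
stmt 1: z := 7 - x  -- replace 2 occurrence(s) of z with (7 - x)
  => ( ( ( 7 - x ) * 4 ) + ( ( 7 - x ) + y ) ) == 19

Answer: ( ( ( 7 - x ) * 4 ) + ( ( 7 - x ) + y ) ) == 19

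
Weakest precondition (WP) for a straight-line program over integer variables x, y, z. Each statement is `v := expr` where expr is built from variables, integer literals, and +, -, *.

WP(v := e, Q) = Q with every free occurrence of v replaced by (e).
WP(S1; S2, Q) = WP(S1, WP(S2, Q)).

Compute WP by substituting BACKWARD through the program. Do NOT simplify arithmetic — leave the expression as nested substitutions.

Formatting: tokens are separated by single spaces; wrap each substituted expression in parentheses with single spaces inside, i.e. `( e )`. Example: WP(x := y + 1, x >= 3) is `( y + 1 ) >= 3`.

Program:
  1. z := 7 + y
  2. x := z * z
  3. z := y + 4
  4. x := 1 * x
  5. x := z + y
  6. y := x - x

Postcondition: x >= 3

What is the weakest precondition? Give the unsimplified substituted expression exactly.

post: x >= 3
stmt 6: y := x - x  -- replace 0 occurrence(s) of y with (x - x)
  => x >= 3
stmt 5: x := z + y  -- replace 1 occurrence(s) of x with (z + y)
  => ( z + y ) >= 3
stmt 4: x := 1 * x  -- replace 0 occurrence(s) of x with (1 * x)
  => ( z + y ) >= 3
stmt 3: z := y + 4  -- replace 1 occurrence(s) of z with (y + 4)
  => ( ( y + 4 ) + y ) >= 3
stmt 2: x := z * z  -- replace 0 occurrence(s) of x with (z * z)
  => ( ( y + 4 ) + y ) >= 3
stmt 1: z := 7 + y  -- replace 0 occurrence(s) of z with (7 + y)
  => ( ( y + 4 ) + y ) >= 3

Answer: ( ( y + 4 ) + y ) >= 3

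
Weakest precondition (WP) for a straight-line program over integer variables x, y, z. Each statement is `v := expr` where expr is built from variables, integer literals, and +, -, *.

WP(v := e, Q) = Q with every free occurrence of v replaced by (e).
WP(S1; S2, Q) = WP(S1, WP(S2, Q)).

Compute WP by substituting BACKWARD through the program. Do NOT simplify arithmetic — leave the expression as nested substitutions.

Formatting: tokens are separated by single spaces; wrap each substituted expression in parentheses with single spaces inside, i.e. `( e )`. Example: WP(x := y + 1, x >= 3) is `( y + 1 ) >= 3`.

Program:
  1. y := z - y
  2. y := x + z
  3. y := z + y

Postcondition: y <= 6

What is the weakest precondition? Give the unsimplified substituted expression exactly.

post: y <= 6
stmt 3: y := z + y  -- replace 1 occurrence(s) of y with (z + y)
  => ( z + y ) <= 6
stmt 2: y := x + z  -- replace 1 occurrence(s) of y with (x + z)
  => ( z + ( x + z ) ) <= 6
stmt 1: y := z - y  -- replace 0 occurrence(s) of y with (z - y)
  => ( z + ( x + z ) ) <= 6

Answer: ( z + ( x + z ) ) <= 6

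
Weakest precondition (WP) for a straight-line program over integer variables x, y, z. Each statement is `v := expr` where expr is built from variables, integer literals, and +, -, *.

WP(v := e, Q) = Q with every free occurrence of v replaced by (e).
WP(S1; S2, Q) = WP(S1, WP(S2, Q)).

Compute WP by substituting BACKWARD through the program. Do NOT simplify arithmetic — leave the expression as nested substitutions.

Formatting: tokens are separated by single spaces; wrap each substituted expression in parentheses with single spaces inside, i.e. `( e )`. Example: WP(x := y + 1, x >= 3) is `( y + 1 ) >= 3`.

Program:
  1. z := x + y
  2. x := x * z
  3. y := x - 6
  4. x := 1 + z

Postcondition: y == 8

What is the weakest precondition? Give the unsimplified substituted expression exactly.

post: y == 8
stmt 4: x := 1 + z  -- replace 0 occurrence(s) of x with (1 + z)
  => y == 8
stmt 3: y := x - 6  -- replace 1 occurrence(s) of y with (x - 6)
  => ( x - 6 ) == 8
stmt 2: x := x * z  -- replace 1 occurrence(s) of x with (x * z)
  => ( ( x * z ) - 6 ) == 8
stmt 1: z := x + y  -- replace 1 occurrence(s) of z with (x + y)
  => ( ( x * ( x + y ) ) - 6 ) == 8

Answer: ( ( x * ( x + y ) ) - 6 ) == 8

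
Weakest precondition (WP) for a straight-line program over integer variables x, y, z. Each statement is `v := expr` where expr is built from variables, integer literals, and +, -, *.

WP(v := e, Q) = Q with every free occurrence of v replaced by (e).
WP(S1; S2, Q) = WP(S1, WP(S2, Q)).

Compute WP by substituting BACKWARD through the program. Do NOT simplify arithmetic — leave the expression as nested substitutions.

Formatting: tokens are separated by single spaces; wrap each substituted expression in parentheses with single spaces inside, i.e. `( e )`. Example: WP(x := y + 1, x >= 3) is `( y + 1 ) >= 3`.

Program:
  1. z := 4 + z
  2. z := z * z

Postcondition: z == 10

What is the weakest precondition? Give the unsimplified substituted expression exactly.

post: z == 10
stmt 2: z := z * z  -- replace 1 occurrence(s) of z with (z * z)
  => ( z * z ) == 10
stmt 1: z := 4 + z  -- replace 2 occurrence(s) of z with (4 + z)
  => ( ( 4 + z ) * ( 4 + z ) ) == 10

Answer: ( ( 4 + z ) * ( 4 + z ) ) == 10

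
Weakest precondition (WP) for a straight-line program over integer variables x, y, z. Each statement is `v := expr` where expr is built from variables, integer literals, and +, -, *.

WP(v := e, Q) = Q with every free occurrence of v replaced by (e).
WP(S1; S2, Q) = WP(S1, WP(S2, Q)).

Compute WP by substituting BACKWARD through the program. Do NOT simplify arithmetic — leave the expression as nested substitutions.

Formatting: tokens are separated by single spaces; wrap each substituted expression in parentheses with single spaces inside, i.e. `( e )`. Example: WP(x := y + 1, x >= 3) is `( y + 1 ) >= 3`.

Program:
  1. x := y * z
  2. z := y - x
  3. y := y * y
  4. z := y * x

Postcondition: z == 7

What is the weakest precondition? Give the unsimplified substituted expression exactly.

Answer: ( ( y * y ) * ( y * z ) ) == 7

Derivation:
post: z == 7
stmt 4: z := y * x  -- replace 1 occurrence(s) of z with (y * x)
  => ( y * x ) == 7
stmt 3: y := y * y  -- replace 1 occurrence(s) of y with (y * y)
  => ( ( y * y ) * x ) == 7
stmt 2: z := y - x  -- replace 0 occurrence(s) of z with (y - x)
  => ( ( y * y ) * x ) == 7
stmt 1: x := y * z  -- replace 1 occurrence(s) of x with (y * z)
  => ( ( y * y ) * ( y * z ) ) == 7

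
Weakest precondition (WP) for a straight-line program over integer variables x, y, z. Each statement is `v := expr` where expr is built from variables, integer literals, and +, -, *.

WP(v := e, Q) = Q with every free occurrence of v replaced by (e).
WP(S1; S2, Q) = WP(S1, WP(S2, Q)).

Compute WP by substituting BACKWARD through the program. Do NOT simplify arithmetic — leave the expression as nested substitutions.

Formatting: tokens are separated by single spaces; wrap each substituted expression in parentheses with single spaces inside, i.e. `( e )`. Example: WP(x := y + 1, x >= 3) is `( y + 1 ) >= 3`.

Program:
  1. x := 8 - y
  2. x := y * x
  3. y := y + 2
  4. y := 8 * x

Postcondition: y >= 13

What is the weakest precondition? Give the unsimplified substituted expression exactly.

Answer: ( 8 * ( y * ( 8 - y ) ) ) >= 13

Derivation:
post: y >= 13
stmt 4: y := 8 * x  -- replace 1 occurrence(s) of y with (8 * x)
  => ( 8 * x ) >= 13
stmt 3: y := y + 2  -- replace 0 occurrence(s) of y with (y + 2)
  => ( 8 * x ) >= 13
stmt 2: x := y * x  -- replace 1 occurrence(s) of x with (y * x)
  => ( 8 * ( y * x ) ) >= 13
stmt 1: x := 8 - y  -- replace 1 occurrence(s) of x with (8 - y)
  => ( 8 * ( y * ( 8 - y ) ) ) >= 13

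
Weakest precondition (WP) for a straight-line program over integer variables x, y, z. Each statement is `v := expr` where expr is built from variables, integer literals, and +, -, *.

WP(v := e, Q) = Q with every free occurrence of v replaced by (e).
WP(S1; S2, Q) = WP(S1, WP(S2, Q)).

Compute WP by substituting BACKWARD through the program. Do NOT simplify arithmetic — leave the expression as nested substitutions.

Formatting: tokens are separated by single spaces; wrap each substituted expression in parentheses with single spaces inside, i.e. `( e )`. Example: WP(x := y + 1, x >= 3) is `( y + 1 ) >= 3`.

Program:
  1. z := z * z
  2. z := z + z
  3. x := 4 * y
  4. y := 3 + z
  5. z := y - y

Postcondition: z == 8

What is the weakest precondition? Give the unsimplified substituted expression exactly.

Answer: ( ( 3 + ( ( z * z ) + ( z * z ) ) ) - ( 3 + ( ( z * z ) + ( z * z ) ) ) ) == 8

Derivation:
post: z == 8
stmt 5: z := y - y  -- replace 1 occurrence(s) of z with (y - y)
  => ( y - y ) == 8
stmt 4: y := 3 + z  -- replace 2 occurrence(s) of y with (3 + z)
  => ( ( 3 + z ) - ( 3 + z ) ) == 8
stmt 3: x := 4 * y  -- replace 0 occurrence(s) of x with (4 * y)
  => ( ( 3 + z ) - ( 3 + z ) ) == 8
stmt 2: z := z + z  -- replace 2 occurrence(s) of z with (z + z)
  => ( ( 3 + ( z + z ) ) - ( 3 + ( z + z ) ) ) == 8
stmt 1: z := z * z  -- replace 4 occurrence(s) of z with (z * z)
  => ( ( 3 + ( ( z * z ) + ( z * z ) ) ) - ( 3 + ( ( z * z ) + ( z * z ) ) ) ) == 8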